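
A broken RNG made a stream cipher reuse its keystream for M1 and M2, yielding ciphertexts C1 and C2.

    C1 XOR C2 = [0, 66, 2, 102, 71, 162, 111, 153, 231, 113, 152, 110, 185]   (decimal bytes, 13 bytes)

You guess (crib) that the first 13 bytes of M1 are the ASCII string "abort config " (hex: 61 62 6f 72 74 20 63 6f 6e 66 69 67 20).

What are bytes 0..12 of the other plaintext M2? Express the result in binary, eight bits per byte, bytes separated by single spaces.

01100001 00100000 01101101 00010100 00110011 10000010 00001100 11110110 10001001 00010111 11110001 00001001 10011001

Since C1 ⊕ C2 = M1 ⊕ M2, XORing with the guessed M1 bytes yields the corresponding M2 bytes: M2 = (C1 ⊕ C2) ⊕ M1.
byte 0: 00 ⊕ 61 = 61
byte 1: 42 ⊕ 62 = 20
byte 2: 02 ⊕ 6f = 6d
byte 3: 66 ⊕ 72 = 14
byte 4: 47 ⊕ 74 = 33
byte 5: a2 ⊕ 20 = 82
byte 6: 6f ⊕ 63 = 0c
byte 7: 99 ⊕ 6f = f6
byte 8: e7 ⊕ 6e = 89
byte 9: 71 ⊕ 66 = 17
byte 10: 98 ⊕ 69 = f1
byte 11: 6e ⊕ 67 = 09
byte 12: b9 ⊕ 20 = 99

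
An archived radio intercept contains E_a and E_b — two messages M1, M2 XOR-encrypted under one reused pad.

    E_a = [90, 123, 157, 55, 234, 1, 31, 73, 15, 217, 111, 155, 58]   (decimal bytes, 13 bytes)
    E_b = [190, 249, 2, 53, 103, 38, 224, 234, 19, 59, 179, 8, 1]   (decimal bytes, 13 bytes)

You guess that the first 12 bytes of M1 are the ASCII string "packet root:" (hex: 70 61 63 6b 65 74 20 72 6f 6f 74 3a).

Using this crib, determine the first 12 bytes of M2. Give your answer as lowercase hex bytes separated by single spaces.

First, E_a ⊕ E_b = (M1 ⊕ K) ⊕ (M2 ⊕ K) = M1 ⊕ M2, so the key drops out. Then M2 = (M1 ⊕ M2) ⊕ M1 over the first 12 bytes.
byte 0: (5a ^ be) ^ 70 = e4 ^ 70 = 94
byte 1: (7b ^ f9) ^ 61 = 82 ^ 61 = e3
byte 2: (9d ^ 02) ^ 63 = 9f ^ 63 = fc
byte 3: (37 ^ 35) ^ 6b = 02 ^ 6b = 69
byte 4: (ea ^ 67) ^ 65 = 8d ^ 65 = e8
byte 5: (01 ^ 26) ^ 74 = 27 ^ 74 = 53
byte 6: (1f ^ e0) ^ 20 = ff ^ 20 = df
byte 7: (49 ^ ea) ^ 72 = a3 ^ 72 = d1
byte 8: (0f ^ 13) ^ 6f = 1c ^ 6f = 73
byte 9: (d9 ^ 3b) ^ 6f = e2 ^ 6f = 8d
byte 10: (6f ^ b3) ^ 74 = dc ^ 74 = a8
byte 11: (9b ^ 08) ^ 3a = 93 ^ 3a = a9

94 e3 fc 69 e8 53 df d1 73 8d a8 a9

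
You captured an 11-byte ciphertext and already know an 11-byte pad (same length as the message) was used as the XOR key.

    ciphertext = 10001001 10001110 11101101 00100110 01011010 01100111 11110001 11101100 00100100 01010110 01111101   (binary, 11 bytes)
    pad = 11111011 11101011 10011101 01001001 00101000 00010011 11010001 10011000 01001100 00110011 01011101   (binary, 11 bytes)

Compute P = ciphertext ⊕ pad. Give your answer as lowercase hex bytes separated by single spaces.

72 65 70 6f 72 74 20 74 68 65 20

XOR is its own inverse, so applying the key byte-wise gives the result directly.
89 ^ fb = 72
8e ^ eb = 65
ed ^ 9d = 70
26 ^ 49 = 6f
5a ^ 28 = 72
67 ^ 13 = 74
f1 ^ d1 = 20
ec ^ 98 = 74
24 ^ 4c = 68
56 ^ 33 = 65
7d ^ 5d = 20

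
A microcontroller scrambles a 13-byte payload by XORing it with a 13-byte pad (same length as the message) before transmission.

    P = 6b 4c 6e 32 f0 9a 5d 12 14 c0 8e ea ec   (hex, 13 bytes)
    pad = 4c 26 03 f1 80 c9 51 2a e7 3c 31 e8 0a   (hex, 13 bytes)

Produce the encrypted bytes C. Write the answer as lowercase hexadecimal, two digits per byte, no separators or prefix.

XOR is its own inverse, so applying the key byte-wise gives the result directly.
01101011 ^ 01001100 = 00100111
01001100 ^ 00100110 = 01101010
01101110 ^ 00000011 = 01101101
00110010 ^ 11110001 = 11000011
11110000 ^ 10000000 = 01110000
10011010 ^ 11001001 = 01010011
01011101 ^ 01010001 = 00001100
00010010 ^ 00101010 = 00111000
00010100 ^ 11100111 = 11110011
11000000 ^ 00111100 = 11111100
10001110 ^ 00110001 = 10111111
11101010 ^ 11101000 = 00000010
11101100 ^ 00001010 = 11100110

276a6dc370530c38f3fcbf02e6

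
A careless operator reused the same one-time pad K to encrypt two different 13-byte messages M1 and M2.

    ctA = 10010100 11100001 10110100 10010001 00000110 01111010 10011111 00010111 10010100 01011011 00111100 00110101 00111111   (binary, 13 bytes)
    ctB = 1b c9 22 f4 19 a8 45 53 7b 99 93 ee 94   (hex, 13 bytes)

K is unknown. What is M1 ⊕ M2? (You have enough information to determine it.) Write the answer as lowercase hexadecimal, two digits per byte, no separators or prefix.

8f2896651fd2da44efc2afdbab

ctA ⊕ ctB = (M1 ⊕ K) ⊕ (M2 ⊕ K) = M1 ⊕ M2 — the shared key cancels under XOR.
10010100 ⊕ 00011011 = 10001111
11100001 ⊕ 11001001 = 00101000
10110100 ⊕ 00100010 = 10010110
10010001 ⊕ 11110100 = 01100101
00000110 ⊕ 00011001 = 00011111
01111010 ⊕ 10101000 = 11010010
10011111 ⊕ 01000101 = 11011010
00010111 ⊕ 01010011 = 01000100
10010100 ⊕ 01111011 = 11101111
01011011 ⊕ 10011001 = 11000010
00111100 ⊕ 10010011 = 10101111
00110101 ⊕ 11101110 = 11011011
00111111 ⊕ 10010100 = 10101011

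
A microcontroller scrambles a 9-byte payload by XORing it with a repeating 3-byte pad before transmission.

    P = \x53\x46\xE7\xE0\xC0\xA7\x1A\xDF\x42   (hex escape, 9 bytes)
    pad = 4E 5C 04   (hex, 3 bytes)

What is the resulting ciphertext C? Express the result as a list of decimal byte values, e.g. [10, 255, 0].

[29, 26, 227, 174, 156, 163, 84, 131, 70]

The 3-byte key repeats, so the effective keystream is 4e 5c 04 4e 5c 04 4e 5c 04.
byte 0:  83 ^  78 =  29
byte 1:  70 ^  92 =  26
byte 2: 231 ^   4 = 227
byte 3: 224 ^  78 = 174
byte 4: 192 ^  92 = 156
byte 5: 167 ^   4 = 163
byte 6:  26 ^  78 =  84
byte 7: 223 ^  92 = 131
byte 8:  66 ^   4 =  70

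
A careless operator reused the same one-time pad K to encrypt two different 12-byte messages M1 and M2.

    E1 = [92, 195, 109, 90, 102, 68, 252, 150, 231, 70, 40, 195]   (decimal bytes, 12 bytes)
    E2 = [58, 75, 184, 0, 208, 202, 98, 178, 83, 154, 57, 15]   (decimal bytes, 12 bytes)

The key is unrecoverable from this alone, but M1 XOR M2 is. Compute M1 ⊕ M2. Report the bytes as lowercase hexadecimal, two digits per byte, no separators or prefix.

E1 ⊕ E2 = (M1 ⊕ K) ⊕ (M2 ⊕ K) = M1 ⊕ M2 — the shared key cancels under XOR.
5c xor 3a = 66
c3 xor 4b = 88
6d xor b8 = d5
5a xor 00 = 5a
66 xor d0 = b6
44 xor ca = 8e
fc xor 62 = 9e
96 xor b2 = 24
e7 xor 53 = b4
46 xor 9a = dc
28 xor 39 = 11
c3 xor 0f = cc

6688d55ab68e9e24b4dc11cc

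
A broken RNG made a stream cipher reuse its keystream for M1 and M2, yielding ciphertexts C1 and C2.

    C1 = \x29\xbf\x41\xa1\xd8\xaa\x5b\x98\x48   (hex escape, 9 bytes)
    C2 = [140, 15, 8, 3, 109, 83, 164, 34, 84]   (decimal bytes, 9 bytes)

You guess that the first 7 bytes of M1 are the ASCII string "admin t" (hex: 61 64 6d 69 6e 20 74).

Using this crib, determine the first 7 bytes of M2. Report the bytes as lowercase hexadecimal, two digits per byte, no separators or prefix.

First, C1 ⊕ C2 = (M1 ⊕ K) ⊕ (M2 ⊕ K) = M1 ⊕ M2, so the key drops out. Then M2 = (M1 ⊕ M2) ⊕ M1 over the first 7 bytes.
byte 0: (29 XOR 8c) XOR 61 = a5 XOR 61 = c4
byte 1: (bf XOR 0f) XOR 64 = b0 XOR 64 = d4
byte 2: (41 XOR 08) XOR 6d = 49 XOR 6d = 24
byte 3: (a1 XOR 03) XOR 69 = a2 XOR 69 = cb
byte 4: (d8 XOR 6d) XOR 6e = b5 XOR 6e = db
byte 5: (aa XOR 53) XOR 20 = f9 XOR 20 = d9
byte 6: (5b XOR a4) XOR 74 = ff XOR 74 = 8b

c4d424cbdbd98b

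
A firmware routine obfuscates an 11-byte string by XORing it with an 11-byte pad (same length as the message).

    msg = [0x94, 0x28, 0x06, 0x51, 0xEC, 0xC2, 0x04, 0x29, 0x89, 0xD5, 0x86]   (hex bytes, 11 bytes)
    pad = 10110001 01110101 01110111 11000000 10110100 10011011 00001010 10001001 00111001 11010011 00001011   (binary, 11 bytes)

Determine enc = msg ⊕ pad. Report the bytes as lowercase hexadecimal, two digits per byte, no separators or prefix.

255d719158590ea0b0068d

94 XOR b1 = 25
28 XOR 75 = 5d
06 XOR 77 = 71
51 XOR c0 = 91
ec XOR b4 = 58
c2 XOR 9b = 59
04 XOR 0a = 0e
29 XOR 89 = a0
89 XOR 39 = b0
d5 XOR d3 = 06
86 XOR 0b = 8d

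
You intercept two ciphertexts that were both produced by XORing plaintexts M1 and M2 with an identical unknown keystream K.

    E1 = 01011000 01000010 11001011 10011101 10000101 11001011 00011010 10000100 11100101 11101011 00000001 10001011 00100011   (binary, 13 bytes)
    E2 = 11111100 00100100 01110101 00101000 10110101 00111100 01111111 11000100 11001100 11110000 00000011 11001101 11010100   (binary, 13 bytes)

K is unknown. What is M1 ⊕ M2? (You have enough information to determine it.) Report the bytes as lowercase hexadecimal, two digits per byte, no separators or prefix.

E1 ⊕ E2 = (M1 ⊕ K) ⊕ (M2 ⊕ K) = M1 ⊕ M2 — the shared key cancels under XOR.
 88 ^ 252 = 164
 66 ^  36 = 102
203 ^ 117 = 190
157 ^  40 = 181
133 ^ 181 =  48
203 ^  60 = 247
 26 ^ 127 = 101
132 ^ 196 =  64
229 ^ 204 =  41
235 ^ 240 =  27
  1 ^   3 =   2
139 ^ 205 =  70
 35 ^ 212 = 247

a466beb530f76540291b0246f7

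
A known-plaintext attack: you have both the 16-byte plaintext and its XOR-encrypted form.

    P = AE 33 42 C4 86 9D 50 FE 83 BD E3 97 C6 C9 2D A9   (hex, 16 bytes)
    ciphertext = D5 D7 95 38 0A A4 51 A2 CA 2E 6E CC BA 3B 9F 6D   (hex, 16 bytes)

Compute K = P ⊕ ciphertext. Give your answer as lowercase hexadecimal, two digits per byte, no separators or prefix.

7be4d7fc8c39015c49938d5b7cf2b2c4

Since ciphertext = P ⊕ K, XORing both sides with P gives K = P ⊕ ciphertext.
byte 0: ae XOR d5 = 7b
byte 1: 33 XOR d7 = e4
byte 2: 42 XOR 95 = d7
byte 3: c4 XOR 38 = fc
byte 4: 86 XOR 0a = 8c
byte 5: 9d XOR a4 = 39
byte 6: 50 XOR 51 = 01
byte 7: fe XOR a2 = 5c
byte 8: 83 XOR ca = 49
byte 9: bd XOR 2e = 93
byte 10: e3 XOR 6e = 8d
byte 11: 97 XOR cc = 5b
byte 12: c6 XOR ba = 7c
byte 13: c9 XOR 3b = f2
byte 14: 2d XOR 9f = b2
byte 15: a9 XOR 6d = c4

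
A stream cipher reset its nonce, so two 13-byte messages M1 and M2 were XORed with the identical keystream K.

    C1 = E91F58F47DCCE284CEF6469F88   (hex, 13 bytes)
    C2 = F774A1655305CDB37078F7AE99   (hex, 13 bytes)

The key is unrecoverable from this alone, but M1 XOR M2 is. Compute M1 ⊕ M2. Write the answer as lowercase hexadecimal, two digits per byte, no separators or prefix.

C1 ⊕ C2 = (M1 ⊕ K) ⊕ (M2 ⊕ K) = M1 ⊕ M2 — the shared key cancels under XOR.
233 ^ 247 =  30
 31 ^ 116 = 107
 88 ^ 161 = 249
244 ^ 101 = 145
125 ^  83 =  46
204 ^   5 = 201
226 ^ 205 =  47
132 ^ 179 =  55
206 ^ 112 = 190
246 ^ 120 = 142
 70 ^ 247 = 177
159 ^ 174 =  49
136 ^ 153 =  17

1e6bf9912ec92f37be8eb13111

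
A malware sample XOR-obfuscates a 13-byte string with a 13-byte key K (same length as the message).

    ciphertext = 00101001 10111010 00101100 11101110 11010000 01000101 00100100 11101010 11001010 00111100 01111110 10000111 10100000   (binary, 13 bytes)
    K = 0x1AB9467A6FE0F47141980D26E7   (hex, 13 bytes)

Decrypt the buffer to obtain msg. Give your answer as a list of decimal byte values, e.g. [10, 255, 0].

[51, 3, 106, 148, 191, 165, 208, 155, 139, 164, 115, 161, 71]

XOR is its own inverse, so applying the key byte-wise gives the result directly.
byte 0:  41 ⊕  26 =  51
byte 1: 186 ⊕ 185 =   3
byte 2:  44 ⊕  70 = 106
byte 3: 238 ⊕ 122 = 148
byte 4: 208 ⊕ 111 = 191
byte 5:  69 ⊕ 224 = 165
byte 6:  36 ⊕ 244 = 208
byte 7: 234 ⊕ 113 = 155
byte 8: 202 ⊕  65 = 139
byte 9:  60 ⊕ 152 = 164
byte 10: 126 ⊕  13 = 115
byte 11: 135 ⊕  38 = 161
byte 12: 160 ⊕ 231 =  71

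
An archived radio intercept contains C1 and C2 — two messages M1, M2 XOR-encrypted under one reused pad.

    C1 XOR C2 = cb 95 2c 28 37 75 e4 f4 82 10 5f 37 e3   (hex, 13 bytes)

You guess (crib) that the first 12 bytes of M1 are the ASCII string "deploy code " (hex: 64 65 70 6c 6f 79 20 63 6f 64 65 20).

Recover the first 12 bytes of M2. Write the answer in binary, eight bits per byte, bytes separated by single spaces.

10101111 11110000 01011100 01000100 01011000 00001100 11000100 10010111 11101101 01110100 00111010 00010111

Since C1 ⊕ C2 = M1 ⊕ M2, XORing with the guessed M1 bytes yields the corresponding M2 bytes: M2 = (C1 ⊕ C2) ⊕ M1.
cb XOR 64 = af
95 XOR 65 = f0
2c XOR 70 = 5c
28 XOR 6c = 44
37 XOR 6f = 58
75 XOR 79 = 0c
e4 XOR 20 = c4
f4 XOR 63 = 97
82 XOR 6f = ed
10 XOR 64 = 74
5f XOR 65 = 3a
37 XOR 20 = 17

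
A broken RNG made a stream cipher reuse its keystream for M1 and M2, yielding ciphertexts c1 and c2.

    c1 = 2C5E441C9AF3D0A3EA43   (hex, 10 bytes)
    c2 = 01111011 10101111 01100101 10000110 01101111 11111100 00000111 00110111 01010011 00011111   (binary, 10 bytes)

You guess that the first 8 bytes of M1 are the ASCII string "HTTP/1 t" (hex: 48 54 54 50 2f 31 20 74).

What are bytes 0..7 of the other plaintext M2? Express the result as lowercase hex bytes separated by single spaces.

1f a5 75 ca da 3e f7 e0

First, c1 ⊕ c2 = (M1 ⊕ K) ⊕ (M2 ⊕ K) = M1 ⊕ M2, so the key drops out. Then M2 = (M1 ⊕ M2) ⊕ M1 over the first 8 bytes.
byte 0: (2c XOR 7b) XOR 48 = 57 XOR 48 = 1f
byte 1: (5e XOR af) XOR 54 = f1 XOR 54 = a5
byte 2: (44 XOR 65) XOR 54 = 21 XOR 54 = 75
byte 3: (1c XOR 86) XOR 50 = 9a XOR 50 = ca
byte 4: (9a XOR 6f) XOR 2f = f5 XOR 2f = da
byte 5: (f3 XOR fc) XOR 31 = 0f XOR 31 = 3e
byte 6: (d0 XOR 07) XOR 20 = d7 XOR 20 = f7
byte 7: (a3 XOR 37) XOR 74 = 94 XOR 74 = e0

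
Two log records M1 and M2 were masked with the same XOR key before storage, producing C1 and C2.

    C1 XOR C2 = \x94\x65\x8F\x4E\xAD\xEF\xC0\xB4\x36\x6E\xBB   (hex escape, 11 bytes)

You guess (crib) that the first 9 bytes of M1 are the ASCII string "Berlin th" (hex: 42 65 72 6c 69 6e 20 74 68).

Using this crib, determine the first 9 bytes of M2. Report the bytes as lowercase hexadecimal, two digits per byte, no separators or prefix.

d600fd22c481e0c05e

Since C1 ⊕ C2 = M1 ⊕ M2, XORing with the guessed M1 bytes yields the corresponding M2 bytes: M2 = (C1 ⊕ C2) ⊕ M1.
94 xor 42 = d6
65 xor 65 = 00
8f xor 72 = fd
4e xor 6c = 22
ad xor 69 = c4
ef xor 6e = 81
c0 xor 20 = e0
b4 xor 74 = c0
36 xor 68 = 5e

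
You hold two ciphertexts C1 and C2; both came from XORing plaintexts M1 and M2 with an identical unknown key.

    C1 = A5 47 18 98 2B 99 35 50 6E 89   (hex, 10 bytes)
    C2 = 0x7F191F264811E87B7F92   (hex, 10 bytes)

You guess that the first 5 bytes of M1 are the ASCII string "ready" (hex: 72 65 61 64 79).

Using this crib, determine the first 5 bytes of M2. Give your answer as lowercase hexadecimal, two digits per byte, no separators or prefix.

First, C1 ⊕ C2 = (M1 ⊕ K) ⊕ (M2 ⊕ K) = M1 ⊕ M2, so the key drops out. Then M2 = (M1 ⊕ M2) ⊕ M1 over the first 5 bytes.
byte 0: (a5 xor 7f) xor 72 = da xor 72 = a8
byte 1: (47 xor 19) xor 65 = 5e xor 65 = 3b
byte 2: (18 xor 1f) xor 61 = 07 xor 61 = 66
byte 3: (98 xor 26) xor 64 = be xor 64 = da
byte 4: (2b xor 48) xor 79 = 63 xor 79 = 1a

a83b66da1a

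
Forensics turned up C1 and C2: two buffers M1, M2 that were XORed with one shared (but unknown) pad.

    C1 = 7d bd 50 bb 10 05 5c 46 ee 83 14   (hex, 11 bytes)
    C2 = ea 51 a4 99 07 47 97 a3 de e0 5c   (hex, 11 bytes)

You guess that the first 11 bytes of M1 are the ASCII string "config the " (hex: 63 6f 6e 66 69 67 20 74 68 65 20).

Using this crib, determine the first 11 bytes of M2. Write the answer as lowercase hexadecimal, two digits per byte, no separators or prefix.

First, C1 ⊕ C2 = (M1 ⊕ K) ⊕ (M2 ⊕ K) = M1 ⊕ M2, so the key drops out. Then M2 = (M1 ⊕ M2) ⊕ M1 over the first 11 bytes.
byte 0: (7d ^ ea) ^ 63 = 97 ^ 63 = f4
byte 1: (bd ^ 51) ^ 6f = ec ^ 6f = 83
byte 2: (50 ^ a4) ^ 6e = f4 ^ 6e = 9a
byte 3: (bb ^ 99) ^ 66 = 22 ^ 66 = 44
byte 4: (10 ^ 07) ^ 69 = 17 ^ 69 = 7e
byte 5: (05 ^ 47) ^ 67 = 42 ^ 67 = 25
byte 6: (5c ^ 97) ^ 20 = cb ^ 20 = eb
byte 7: (46 ^ a3) ^ 74 = e5 ^ 74 = 91
byte 8: (ee ^ de) ^ 68 = 30 ^ 68 = 58
byte 9: (83 ^ e0) ^ 65 = 63 ^ 65 = 06
byte 10: (14 ^ 5c) ^ 20 = 48 ^ 20 = 68

f4839a447e25eb91580668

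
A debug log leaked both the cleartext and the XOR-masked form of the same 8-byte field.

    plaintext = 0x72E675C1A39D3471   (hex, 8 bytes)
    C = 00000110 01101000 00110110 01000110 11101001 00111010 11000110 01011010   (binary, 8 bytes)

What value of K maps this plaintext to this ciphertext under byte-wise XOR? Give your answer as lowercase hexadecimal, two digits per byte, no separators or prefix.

Since C = plaintext ⊕ K, XORing both sides with plaintext gives K = plaintext ⊕ C.
byte 0: 72 ^ 06 = 74
byte 1: e6 ^ 68 = 8e
byte 2: 75 ^ 36 = 43
byte 3: c1 ^ 46 = 87
byte 4: a3 ^ e9 = 4a
byte 5: 9d ^ 3a = a7
byte 6: 34 ^ c6 = f2
byte 7: 71 ^ 5a = 2b

748e43874aa7f22b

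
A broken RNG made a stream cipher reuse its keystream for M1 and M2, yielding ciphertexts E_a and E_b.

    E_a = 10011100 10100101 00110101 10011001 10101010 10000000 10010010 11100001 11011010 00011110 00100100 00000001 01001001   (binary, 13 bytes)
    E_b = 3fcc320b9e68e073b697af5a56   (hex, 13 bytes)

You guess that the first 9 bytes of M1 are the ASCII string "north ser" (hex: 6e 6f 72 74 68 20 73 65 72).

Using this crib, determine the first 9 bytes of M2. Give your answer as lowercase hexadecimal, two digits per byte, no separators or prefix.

cd0675e65cc801f71e

First, E_a ⊕ E_b = (M1 ⊕ K) ⊕ (M2 ⊕ K) = M1 ⊕ M2, so the key drops out. Then M2 = (M1 ⊕ M2) ⊕ M1 over the first 9 bytes.
byte 0: (9c xor 3f) xor 6e = a3 xor 6e = cd
byte 1: (a5 xor cc) xor 6f = 69 xor 6f = 06
byte 2: (35 xor 32) xor 72 = 07 xor 72 = 75
byte 3: (99 xor 0b) xor 74 = 92 xor 74 = e6
byte 4: (aa xor 9e) xor 68 = 34 xor 68 = 5c
byte 5: (80 xor 68) xor 20 = e8 xor 20 = c8
byte 6: (92 xor e0) xor 73 = 72 xor 73 = 01
byte 7: (e1 xor 73) xor 65 = 92 xor 65 = f7
byte 8: (da xor b6) xor 72 = 6c xor 72 = 1e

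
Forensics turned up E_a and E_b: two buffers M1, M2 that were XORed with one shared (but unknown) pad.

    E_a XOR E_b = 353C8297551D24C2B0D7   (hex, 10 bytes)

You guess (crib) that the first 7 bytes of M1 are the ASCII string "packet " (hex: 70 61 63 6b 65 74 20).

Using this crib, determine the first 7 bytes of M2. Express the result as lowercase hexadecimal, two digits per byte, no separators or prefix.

Since E_a ⊕ E_b = M1 ⊕ M2, XORing with the guessed M1 bytes yields the corresponding M2 bytes: M2 = (E_a ⊕ E_b) ⊕ M1.
 53 xor 112 =  69
 60 xor  97 =  93
130 xor  99 = 225
151 xor 107 = 252
 85 xor 101 =  48
 29 xor 116 = 105
 36 xor  32 =   4

455de1fc306904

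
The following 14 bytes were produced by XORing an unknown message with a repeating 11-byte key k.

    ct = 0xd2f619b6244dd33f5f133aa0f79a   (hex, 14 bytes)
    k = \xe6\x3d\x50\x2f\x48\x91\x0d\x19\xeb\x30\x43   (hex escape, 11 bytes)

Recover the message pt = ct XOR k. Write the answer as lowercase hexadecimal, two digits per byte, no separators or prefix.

The 11-byte key repeats, so the effective keystream is e6 3d 50 2f 48 91 0d 19 eb 30 43 e6 3d 50.
byte 0: d2 ^ e6 = 34
byte 1: f6 ^ 3d = cb
byte 2: 19 ^ 50 = 49
byte 3: b6 ^ 2f = 99
byte 4: 24 ^ 48 = 6c
byte 5: 4d ^ 91 = dc
byte 6: d3 ^ 0d = de
byte 7: 3f ^ 19 = 26
byte 8: 5f ^ eb = b4
byte 9: 13 ^ 30 = 23
byte 10: 3a ^ 43 = 79
byte 11: a0 ^ e6 = 46
byte 12: f7 ^ 3d = ca
byte 13: 9a ^ 50 = ca

34cb49996cdcde26b4237946caca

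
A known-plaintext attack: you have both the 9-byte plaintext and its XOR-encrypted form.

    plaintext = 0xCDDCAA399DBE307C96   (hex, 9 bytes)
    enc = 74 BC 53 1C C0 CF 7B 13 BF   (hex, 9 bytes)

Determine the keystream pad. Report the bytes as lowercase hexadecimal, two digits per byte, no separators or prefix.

b960f9255d714b6f29

Since enc = plaintext ⊕ pad, XORing both sides with plaintext gives pad = plaintext ⊕ enc.
cd xor 74 = b9
dc xor bc = 60
aa xor 53 = f9
39 xor 1c = 25
9d xor c0 = 5d
be xor cf = 71
30 xor 7b = 4b
7c xor 13 = 6f
96 xor bf = 29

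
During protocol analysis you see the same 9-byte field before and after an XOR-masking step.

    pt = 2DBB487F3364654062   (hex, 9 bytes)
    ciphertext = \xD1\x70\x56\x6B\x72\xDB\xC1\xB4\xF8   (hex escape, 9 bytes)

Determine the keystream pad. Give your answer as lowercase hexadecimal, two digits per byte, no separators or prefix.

fccb1e1441bfa4f49a

Since ciphertext = pt ⊕ pad, XORing both sides with pt gives pad = pt ⊕ ciphertext.
byte 0: 2d ⊕ d1 = fc
byte 1: bb ⊕ 70 = cb
byte 2: 48 ⊕ 56 = 1e
byte 3: 7f ⊕ 6b = 14
byte 4: 33 ⊕ 72 = 41
byte 5: 64 ⊕ db = bf
byte 6: 65 ⊕ c1 = a4
byte 7: 40 ⊕ b4 = f4
byte 8: 62 ⊕ f8 = 9a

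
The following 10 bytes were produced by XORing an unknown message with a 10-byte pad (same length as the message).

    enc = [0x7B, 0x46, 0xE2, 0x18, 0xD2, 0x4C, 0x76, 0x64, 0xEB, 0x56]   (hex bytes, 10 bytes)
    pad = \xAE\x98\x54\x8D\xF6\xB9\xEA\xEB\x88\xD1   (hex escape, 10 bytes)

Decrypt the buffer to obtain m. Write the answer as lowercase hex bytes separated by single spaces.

XOR is its own inverse, so applying the key byte-wise gives the result directly.
7b XOR ae = d5
46 XOR 98 = de
e2 XOR 54 = b6
18 XOR 8d = 95
d2 XOR f6 = 24
4c XOR b9 = f5
76 XOR ea = 9c
64 XOR eb = 8f
eb XOR 88 = 63
56 XOR d1 = 87

d5 de b6 95 24 f5 9c 8f 63 87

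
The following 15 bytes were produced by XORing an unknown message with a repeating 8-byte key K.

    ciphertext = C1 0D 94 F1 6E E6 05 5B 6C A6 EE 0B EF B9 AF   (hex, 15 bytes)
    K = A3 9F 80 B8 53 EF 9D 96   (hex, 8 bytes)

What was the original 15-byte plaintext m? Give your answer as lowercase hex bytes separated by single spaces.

The 8-byte key repeats, so the effective keystream is a3 9f 80 b8 53 ef 9d 96 a3 9f 80 b8 53 ef 9d.
byte 0: c1 ⊕ a3 = 62
byte 1: 0d ⊕ 9f = 92
byte 2: 94 ⊕ 80 = 14
byte 3: f1 ⊕ b8 = 49
byte 4: 6e ⊕ 53 = 3d
byte 5: e6 ⊕ ef = 09
byte 6: 05 ⊕ 9d = 98
byte 7: 5b ⊕ 96 = cd
byte 8: 6c ⊕ a3 = cf
byte 9: a6 ⊕ 9f = 39
byte 10: ee ⊕ 80 = 6e
byte 11: 0b ⊕ b8 = b3
byte 12: ef ⊕ 53 = bc
byte 13: b9 ⊕ ef = 56
byte 14: af ⊕ 9d = 32

62 92 14 49 3d 09 98 cd cf 39 6e b3 bc 56 32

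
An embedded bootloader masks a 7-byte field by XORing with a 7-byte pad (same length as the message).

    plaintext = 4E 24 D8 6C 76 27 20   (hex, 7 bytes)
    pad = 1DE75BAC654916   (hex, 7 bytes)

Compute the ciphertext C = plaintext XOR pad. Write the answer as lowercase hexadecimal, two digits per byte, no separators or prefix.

53c383c0136e36

4e XOR 1d = 53
24 XOR e7 = c3
d8 XOR 5b = 83
6c XOR ac = c0
76 XOR 65 = 13
27 XOR 49 = 6e
20 XOR 16 = 36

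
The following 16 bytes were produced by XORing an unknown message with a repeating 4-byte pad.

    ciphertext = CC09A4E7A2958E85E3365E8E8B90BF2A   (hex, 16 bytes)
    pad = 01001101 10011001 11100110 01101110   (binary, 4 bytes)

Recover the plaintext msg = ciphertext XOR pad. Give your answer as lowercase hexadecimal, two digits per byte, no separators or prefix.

The 4-byte key repeats, so the effective keystream is 4d 99 e6 6e 4d 99 e6 6e 4d 99 e6 6e 4d 99 e6 6e.
byte 0: cc XOR 4d = 81
byte 1: 09 XOR 99 = 90
byte 2: a4 XOR e6 = 42
byte 3: e7 XOR 6e = 89
byte 4: a2 XOR 4d = ef
byte 5: 95 XOR 99 = 0c
byte 6: 8e XOR e6 = 68
byte 7: 85 XOR 6e = eb
byte 8: e3 XOR 4d = ae
byte 9: 36 XOR 99 = af
byte 10: 5e XOR e6 = b8
byte 11: 8e XOR 6e = e0
byte 12: 8b XOR 4d = c6
byte 13: 90 XOR 99 = 09
byte 14: bf XOR e6 = 59
byte 15: 2a XOR 6e = 44

81904289ef0c68ebaeafb8e0c6095944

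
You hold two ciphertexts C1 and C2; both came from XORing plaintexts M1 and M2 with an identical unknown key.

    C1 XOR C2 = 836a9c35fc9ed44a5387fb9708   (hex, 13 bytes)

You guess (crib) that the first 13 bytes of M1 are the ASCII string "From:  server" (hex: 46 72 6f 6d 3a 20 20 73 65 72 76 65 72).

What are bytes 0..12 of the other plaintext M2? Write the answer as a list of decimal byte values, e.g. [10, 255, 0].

Since C1 ⊕ C2 = M1 ⊕ M2, XORing with the guessed M1 bytes yields the corresponding M2 bytes: M2 = (C1 ⊕ C2) ⊕ M1.
83 ^ 46 = c5
6a ^ 72 = 18
9c ^ 6f = f3
35 ^ 6d = 58
fc ^ 3a = c6
9e ^ 20 = be
d4 ^ 20 = f4
4a ^ 73 = 39
53 ^ 65 = 36
87 ^ 72 = f5
fb ^ 76 = 8d
97 ^ 65 = f2
08 ^ 72 = 7a

[197, 24, 243, 88, 198, 190, 244, 57, 54, 245, 141, 242, 122]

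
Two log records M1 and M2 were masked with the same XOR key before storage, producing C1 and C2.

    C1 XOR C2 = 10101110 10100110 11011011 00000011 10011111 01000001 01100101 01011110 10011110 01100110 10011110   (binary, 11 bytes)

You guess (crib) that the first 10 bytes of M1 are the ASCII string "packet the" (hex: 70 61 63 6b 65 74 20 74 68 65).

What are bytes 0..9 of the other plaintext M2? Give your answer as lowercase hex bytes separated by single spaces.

Since C1 ⊕ C2 = M1 ⊕ M2, XORing with the guessed M1 bytes yields the corresponding M2 bytes: M2 = (C1 ⊕ C2) ⊕ M1.
byte 0: ae ^ 70 = de
byte 1: a6 ^ 61 = c7
byte 2: db ^ 63 = b8
byte 3: 03 ^ 6b = 68
byte 4: 9f ^ 65 = fa
byte 5: 41 ^ 74 = 35
byte 6: 65 ^ 20 = 45
byte 7: 5e ^ 74 = 2a
byte 8: 9e ^ 68 = f6
byte 9: 66 ^ 65 = 03

de c7 b8 68 fa 35 45 2a f6 03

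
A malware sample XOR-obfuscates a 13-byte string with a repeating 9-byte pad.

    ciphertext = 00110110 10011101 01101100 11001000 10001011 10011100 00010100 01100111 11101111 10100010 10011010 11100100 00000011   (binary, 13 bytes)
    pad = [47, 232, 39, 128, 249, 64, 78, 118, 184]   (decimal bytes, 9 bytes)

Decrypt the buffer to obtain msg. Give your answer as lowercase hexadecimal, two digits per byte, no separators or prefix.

19754b4872dc5a11578d72c383

The 9-byte key repeats, so the effective keystream is 2f e8 27 80 f9 40 4e 76 b8 2f e8 27 80.
byte 0: 36 ⊕ 2f = 19
byte 1: 9d ⊕ e8 = 75
byte 2: 6c ⊕ 27 = 4b
byte 3: c8 ⊕ 80 = 48
byte 4: 8b ⊕ f9 = 72
byte 5: 9c ⊕ 40 = dc
byte 6: 14 ⊕ 4e = 5a
byte 7: 67 ⊕ 76 = 11
byte 8: ef ⊕ b8 = 57
byte 9: a2 ⊕ 2f = 8d
byte 10: 9a ⊕ e8 = 72
byte 11: e4 ⊕ 27 = c3
byte 12: 03 ⊕ 80 = 83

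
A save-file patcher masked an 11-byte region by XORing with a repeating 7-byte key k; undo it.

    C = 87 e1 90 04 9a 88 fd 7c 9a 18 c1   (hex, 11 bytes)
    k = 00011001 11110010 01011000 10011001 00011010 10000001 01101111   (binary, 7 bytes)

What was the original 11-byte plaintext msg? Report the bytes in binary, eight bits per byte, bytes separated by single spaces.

10011110 00010011 11001000 10011101 10000000 00001001 10010010 01100101 01101000 01000000 01011000

The 7-byte key repeats, so the effective keystream is 19 f2 58 99 1a 81 6f 19 f2 58 99.
byte 0: 87 ⊕ 19 = 9e
byte 1: e1 ⊕ f2 = 13
byte 2: 90 ⊕ 58 = c8
byte 3: 04 ⊕ 99 = 9d
byte 4: 9a ⊕ 1a = 80
byte 5: 88 ⊕ 81 = 09
byte 6: fd ⊕ 6f = 92
byte 7: 7c ⊕ 19 = 65
byte 8: 9a ⊕ f2 = 68
byte 9: 18 ⊕ 58 = 40
byte 10: c1 ⊕ 99 = 58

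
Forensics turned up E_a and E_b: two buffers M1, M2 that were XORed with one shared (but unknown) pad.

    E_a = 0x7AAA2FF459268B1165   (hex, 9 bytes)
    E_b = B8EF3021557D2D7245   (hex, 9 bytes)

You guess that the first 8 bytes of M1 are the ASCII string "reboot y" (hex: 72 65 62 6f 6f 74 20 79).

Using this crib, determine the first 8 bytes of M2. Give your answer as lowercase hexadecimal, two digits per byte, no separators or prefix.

b0207dba632f861a

First, E_a ⊕ E_b = (M1 ⊕ K) ⊕ (M2 ⊕ K) = M1 ⊕ M2, so the key drops out. Then M2 = (M1 ⊕ M2) ⊕ M1 over the first 8 bytes.
byte 0: (7a ⊕ b8) ⊕ 72 = c2 ⊕ 72 = b0
byte 1: (aa ⊕ ef) ⊕ 65 = 45 ⊕ 65 = 20
byte 2: (2f ⊕ 30) ⊕ 62 = 1f ⊕ 62 = 7d
byte 3: (f4 ⊕ 21) ⊕ 6f = d5 ⊕ 6f = ba
byte 4: (59 ⊕ 55) ⊕ 6f = 0c ⊕ 6f = 63
byte 5: (26 ⊕ 7d) ⊕ 74 = 5b ⊕ 74 = 2f
byte 6: (8b ⊕ 2d) ⊕ 20 = a6 ⊕ 20 = 86
byte 7: (11 ⊕ 72) ⊕ 79 = 63 ⊕ 79 = 1a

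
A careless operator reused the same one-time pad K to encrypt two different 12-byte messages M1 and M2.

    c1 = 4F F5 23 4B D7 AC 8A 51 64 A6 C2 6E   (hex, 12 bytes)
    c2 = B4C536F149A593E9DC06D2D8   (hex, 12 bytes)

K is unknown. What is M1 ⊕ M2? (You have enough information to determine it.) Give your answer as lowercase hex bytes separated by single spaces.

fb 30 15 ba 9e 09 19 b8 b8 a0 10 b6

c1 ⊕ c2 = (M1 ⊕ K) ⊕ (M2 ⊕ K) = M1 ⊕ M2 — the shared key cancels under XOR.
byte 0: 4f XOR b4 = fb
byte 1: f5 XOR c5 = 30
byte 2: 23 XOR 36 = 15
byte 3: 4b XOR f1 = ba
byte 4: d7 XOR 49 = 9e
byte 5: ac XOR a5 = 09
byte 6: 8a XOR 93 = 19
byte 7: 51 XOR e9 = b8
byte 8: 64 XOR dc = b8
byte 9: a6 XOR 06 = a0
byte 10: c2 XOR d2 = 10
byte 11: 6e XOR d8 = b6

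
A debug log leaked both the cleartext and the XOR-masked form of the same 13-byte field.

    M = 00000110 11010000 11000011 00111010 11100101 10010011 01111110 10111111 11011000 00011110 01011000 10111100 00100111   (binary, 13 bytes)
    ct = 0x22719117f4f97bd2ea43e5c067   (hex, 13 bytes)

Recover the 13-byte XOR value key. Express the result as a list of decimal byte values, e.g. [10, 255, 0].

Since ct = M ⊕ key, XORing both sides with M gives key = M ⊕ ct.
00000110 ^ 00100010 = 00100100
11010000 ^ 01110001 = 10100001
11000011 ^ 10010001 = 01010010
00111010 ^ 00010111 = 00101101
11100101 ^ 11110100 = 00010001
10010011 ^ 11111001 = 01101010
01111110 ^ 01111011 = 00000101
10111111 ^ 11010010 = 01101101
11011000 ^ 11101010 = 00110010
00011110 ^ 01000011 = 01011101
01011000 ^ 11100101 = 10111101
10111100 ^ 11000000 = 01111100
00100111 ^ 01100111 = 01000000

[36, 161, 82, 45, 17, 106, 5, 109, 50, 93, 189, 124, 64]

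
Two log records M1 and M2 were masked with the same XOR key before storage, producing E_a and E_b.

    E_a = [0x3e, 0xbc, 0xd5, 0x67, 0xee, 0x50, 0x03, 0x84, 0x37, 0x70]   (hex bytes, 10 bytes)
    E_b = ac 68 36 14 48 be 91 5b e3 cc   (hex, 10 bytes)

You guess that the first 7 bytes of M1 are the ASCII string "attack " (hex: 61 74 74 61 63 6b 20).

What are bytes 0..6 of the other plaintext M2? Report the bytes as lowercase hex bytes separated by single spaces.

f3 a0 97 12 c5 85 b2

First, E_a ⊕ E_b = (M1 ⊕ K) ⊕ (M2 ⊕ K) = M1 ⊕ M2, so the key drops out. Then M2 = (M1 ⊕ M2) ⊕ M1 over the first 7 bytes.
byte 0: (3e ^ ac) ^ 61 = 92 ^ 61 = f3
byte 1: (bc ^ 68) ^ 74 = d4 ^ 74 = a0
byte 2: (d5 ^ 36) ^ 74 = e3 ^ 74 = 97
byte 3: (67 ^ 14) ^ 61 = 73 ^ 61 = 12
byte 4: (ee ^ 48) ^ 63 = a6 ^ 63 = c5
byte 5: (50 ^ be) ^ 6b = ee ^ 6b = 85
byte 6: (03 ^ 91) ^ 20 = 92 ^ 20 = b2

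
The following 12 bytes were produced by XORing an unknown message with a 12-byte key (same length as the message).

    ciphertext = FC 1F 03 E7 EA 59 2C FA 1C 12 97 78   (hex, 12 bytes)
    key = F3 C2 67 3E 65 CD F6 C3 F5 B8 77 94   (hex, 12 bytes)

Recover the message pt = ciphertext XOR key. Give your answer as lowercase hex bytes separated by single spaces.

XOR is its own inverse, so applying the key byte-wise gives the result directly.
11111100 xor 11110011 = 00001111
00011111 xor 11000010 = 11011101
00000011 xor 01100111 = 01100100
11100111 xor 00111110 = 11011001
11101010 xor 01100101 = 10001111
01011001 xor 11001101 = 10010100
00101100 xor 11110110 = 11011010
11111010 xor 11000011 = 00111001
00011100 xor 11110101 = 11101001
00010010 xor 10111000 = 10101010
10010111 xor 01110111 = 11100000
01111000 xor 10010100 = 11101100

0f dd 64 d9 8f 94 da 39 e9 aa e0 ec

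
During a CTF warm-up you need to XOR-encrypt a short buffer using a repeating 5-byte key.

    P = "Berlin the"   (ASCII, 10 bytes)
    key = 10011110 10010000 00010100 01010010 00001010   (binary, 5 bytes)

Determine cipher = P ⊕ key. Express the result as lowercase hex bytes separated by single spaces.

The 5-byte key repeats, so the effective keystream is 9e 90 14 52 0a 9e 90 14 52 0a.
byte 0: 42 XOR 9e = dc
byte 1: 65 XOR 90 = f5
byte 2: 72 XOR 14 = 66
byte 3: 6c XOR 52 = 3e
byte 4: 69 XOR 0a = 63
byte 5: 6e XOR 9e = f0
byte 6: 20 XOR 90 = b0
byte 7: 74 XOR 14 = 60
byte 8: 68 XOR 52 = 3a
byte 9: 65 XOR 0a = 6f

dc f5 66 3e 63 f0 b0 60 3a 6f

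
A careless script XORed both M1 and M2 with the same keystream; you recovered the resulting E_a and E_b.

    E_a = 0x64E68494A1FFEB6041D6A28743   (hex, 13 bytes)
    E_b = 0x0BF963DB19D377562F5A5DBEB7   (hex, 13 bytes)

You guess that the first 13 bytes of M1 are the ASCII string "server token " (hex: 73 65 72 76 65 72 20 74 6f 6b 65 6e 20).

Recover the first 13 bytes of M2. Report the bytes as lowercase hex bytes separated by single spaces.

First, E_a ⊕ E_b = (M1 ⊕ K) ⊕ (M2 ⊕ K) = M1 ⊕ M2, so the key drops out. Then M2 = (M1 ⊕ M2) ⊕ M1 over the first 13 bytes.
byte 0: (64 ⊕ 0b) ⊕ 73 = 6f ⊕ 73 = 1c
byte 1: (e6 ⊕ f9) ⊕ 65 = 1f ⊕ 65 = 7a
byte 2: (84 ⊕ 63) ⊕ 72 = e7 ⊕ 72 = 95
byte 3: (94 ⊕ db) ⊕ 76 = 4f ⊕ 76 = 39
byte 4: (a1 ⊕ 19) ⊕ 65 = b8 ⊕ 65 = dd
byte 5: (ff ⊕ d3) ⊕ 72 = 2c ⊕ 72 = 5e
byte 6: (eb ⊕ 77) ⊕ 20 = 9c ⊕ 20 = bc
byte 7: (60 ⊕ 56) ⊕ 74 = 36 ⊕ 74 = 42
byte 8: (41 ⊕ 2f) ⊕ 6f = 6e ⊕ 6f = 01
byte 9: (d6 ⊕ 5a) ⊕ 6b = 8c ⊕ 6b = e7
byte 10: (a2 ⊕ 5d) ⊕ 65 = ff ⊕ 65 = 9a
byte 11: (87 ⊕ be) ⊕ 6e = 39 ⊕ 6e = 57
byte 12: (43 ⊕ b7) ⊕ 20 = f4 ⊕ 20 = d4

1c 7a 95 39 dd 5e bc 42 01 e7 9a 57 d4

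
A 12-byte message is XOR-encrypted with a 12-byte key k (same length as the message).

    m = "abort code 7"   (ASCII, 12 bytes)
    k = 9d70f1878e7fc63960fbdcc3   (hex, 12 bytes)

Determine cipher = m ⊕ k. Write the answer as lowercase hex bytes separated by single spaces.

XOR is its own inverse, so applying the key byte-wise gives the result directly.
61 XOR 9d = fc
62 XOR 70 = 12
6f XOR f1 = 9e
72 XOR 87 = f5
74 XOR 8e = fa
20 XOR 7f = 5f
63 XOR c6 = a5
6f XOR 39 = 56
64 XOR 60 = 04
65 XOR fb = 9e
20 XOR dc = fc
37 XOR c3 = f4

fc 12 9e f5 fa 5f a5 56 04 9e fc f4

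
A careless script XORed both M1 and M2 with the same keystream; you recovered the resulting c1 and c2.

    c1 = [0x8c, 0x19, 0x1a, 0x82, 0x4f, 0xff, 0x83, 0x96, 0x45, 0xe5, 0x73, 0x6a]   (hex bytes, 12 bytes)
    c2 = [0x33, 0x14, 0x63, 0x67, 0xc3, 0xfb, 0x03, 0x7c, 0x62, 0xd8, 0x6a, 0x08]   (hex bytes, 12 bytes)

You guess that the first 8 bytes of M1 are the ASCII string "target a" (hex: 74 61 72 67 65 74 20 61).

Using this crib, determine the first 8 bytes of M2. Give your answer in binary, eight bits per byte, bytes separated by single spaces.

First, c1 ⊕ c2 = (M1 ⊕ K) ⊕ (M2 ⊕ K) = M1 ⊕ M2, so the key drops out. Then M2 = (M1 ⊕ M2) ⊕ M1 over the first 8 bytes.
byte 0: (8c XOR 33) XOR 74 = bf XOR 74 = cb
byte 1: (19 XOR 14) XOR 61 = 0d XOR 61 = 6c
byte 2: (1a XOR 63) XOR 72 = 79 XOR 72 = 0b
byte 3: (82 XOR 67) XOR 67 = e5 XOR 67 = 82
byte 4: (4f XOR c3) XOR 65 = 8c XOR 65 = e9
byte 5: (ff XOR fb) XOR 74 = 04 XOR 74 = 70
byte 6: (83 XOR 03) XOR 20 = 80 XOR 20 = a0
byte 7: (96 XOR 7c) XOR 61 = ea XOR 61 = 8b

11001011 01101100 00001011 10000010 11101001 01110000 10100000 10001011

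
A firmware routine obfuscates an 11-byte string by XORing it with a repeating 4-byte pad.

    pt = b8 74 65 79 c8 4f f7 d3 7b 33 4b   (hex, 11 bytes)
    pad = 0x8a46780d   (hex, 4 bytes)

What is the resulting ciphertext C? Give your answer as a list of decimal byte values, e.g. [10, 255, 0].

The 4-byte key repeats, so the effective keystream is 8a 46 78 0d 8a 46 78 0d 8a 46 78.
byte 0: 10111000 XOR 10001010 = 00110010
byte 1: 01110100 XOR 01000110 = 00110010
byte 2: 01100101 XOR 01111000 = 00011101
byte 3: 01111001 XOR 00001101 = 01110100
byte 4: 11001000 XOR 10001010 = 01000010
byte 5: 01001111 XOR 01000110 = 00001001
byte 6: 11110111 XOR 01111000 = 10001111
byte 7: 11010011 XOR 00001101 = 11011110
byte 8: 01111011 XOR 10001010 = 11110001
byte 9: 00110011 XOR 01000110 = 01110101
byte 10: 01001011 XOR 01111000 = 00110011

[50, 50, 29, 116, 66, 9, 143, 222, 241, 117, 51]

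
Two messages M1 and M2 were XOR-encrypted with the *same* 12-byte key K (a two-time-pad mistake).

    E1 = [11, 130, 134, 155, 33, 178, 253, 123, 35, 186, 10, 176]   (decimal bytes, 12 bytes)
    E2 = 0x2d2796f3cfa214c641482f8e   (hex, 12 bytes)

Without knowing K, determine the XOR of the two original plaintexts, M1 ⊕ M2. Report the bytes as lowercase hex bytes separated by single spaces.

26 a5 10 68 ee 10 e9 bd 62 f2 25 3e

E1 ⊕ E2 = (M1 ⊕ K) ⊕ (M2 ⊕ K) = M1 ⊕ M2 — the shared key cancels under XOR.
byte 0: 00001011 XOR 00101101 = 00100110
byte 1: 10000010 XOR 00100111 = 10100101
byte 2: 10000110 XOR 10010110 = 00010000
byte 3: 10011011 XOR 11110011 = 01101000
byte 4: 00100001 XOR 11001111 = 11101110
byte 5: 10110010 XOR 10100010 = 00010000
byte 6: 11111101 XOR 00010100 = 11101001
byte 7: 01111011 XOR 11000110 = 10111101
byte 8: 00100011 XOR 01000001 = 01100010
byte 9: 10111010 XOR 01001000 = 11110010
byte 10: 00001010 XOR 00101111 = 00100101
byte 11: 10110000 XOR 10001110 = 00111110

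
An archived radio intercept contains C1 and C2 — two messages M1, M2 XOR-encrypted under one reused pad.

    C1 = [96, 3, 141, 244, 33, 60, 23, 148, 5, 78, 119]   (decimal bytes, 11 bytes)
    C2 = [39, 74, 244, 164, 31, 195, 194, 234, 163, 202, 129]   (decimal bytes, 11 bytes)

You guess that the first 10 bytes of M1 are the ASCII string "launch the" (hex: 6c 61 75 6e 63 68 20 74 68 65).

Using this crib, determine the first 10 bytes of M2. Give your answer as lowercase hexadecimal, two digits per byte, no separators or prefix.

2b280c3e5d97f50acee1

First, C1 ⊕ C2 = (M1 ⊕ K) ⊕ (M2 ⊕ K) = M1 ⊕ M2, so the key drops out. Then M2 = (M1 ⊕ M2) ⊕ M1 over the first 10 bytes.
byte 0: (60 ⊕ 27) ⊕ 6c = 47 ⊕ 6c = 2b
byte 1: (03 ⊕ 4a) ⊕ 61 = 49 ⊕ 61 = 28
byte 2: (8d ⊕ f4) ⊕ 75 = 79 ⊕ 75 = 0c
byte 3: (f4 ⊕ a4) ⊕ 6e = 50 ⊕ 6e = 3e
byte 4: (21 ⊕ 1f) ⊕ 63 = 3e ⊕ 63 = 5d
byte 5: (3c ⊕ c3) ⊕ 68 = ff ⊕ 68 = 97
byte 6: (17 ⊕ c2) ⊕ 20 = d5 ⊕ 20 = f5
byte 7: (94 ⊕ ea) ⊕ 74 = 7e ⊕ 74 = 0a
byte 8: (05 ⊕ a3) ⊕ 68 = a6 ⊕ 68 = ce
byte 9: (4e ⊕ ca) ⊕ 65 = 84 ⊕ 65 = e1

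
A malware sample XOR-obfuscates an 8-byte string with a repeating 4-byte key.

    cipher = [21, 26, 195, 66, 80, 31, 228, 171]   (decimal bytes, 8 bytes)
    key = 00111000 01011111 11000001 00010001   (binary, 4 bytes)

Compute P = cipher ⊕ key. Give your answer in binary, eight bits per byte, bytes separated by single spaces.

The 4-byte key repeats, so the effective keystream is 38 5f c1 11 38 5f c1 11.
byte 0: 15 ^ 38 = 2d
byte 1: 1a ^ 5f = 45
byte 2: c3 ^ c1 = 02
byte 3: 42 ^ 11 = 53
byte 4: 50 ^ 38 = 68
byte 5: 1f ^ 5f = 40
byte 6: e4 ^ c1 = 25
byte 7: ab ^ 11 = ba

00101101 01000101 00000010 01010011 01101000 01000000 00100101 10111010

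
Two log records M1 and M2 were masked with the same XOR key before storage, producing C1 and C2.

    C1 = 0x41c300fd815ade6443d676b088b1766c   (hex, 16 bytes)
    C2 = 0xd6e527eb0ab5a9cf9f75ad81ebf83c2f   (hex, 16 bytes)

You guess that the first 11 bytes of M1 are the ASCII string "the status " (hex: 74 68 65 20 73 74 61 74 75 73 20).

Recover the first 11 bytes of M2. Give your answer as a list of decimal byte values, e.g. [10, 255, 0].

First, C1 ⊕ C2 = (M1 ⊕ K) ⊕ (M2 ⊕ K) = M1 ⊕ M2, so the key drops out. Then M2 = (M1 ⊕ M2) ⊕ M1 over the first 11 bytes.
byte 0: (41 XOR d6) XOR 74 = 97 XOR 74 = e3
byte 1: (c3 XOR e5) XOR 68 = 26 XOR 68 = 4e
byte 2: (00 XOR 27) XOR 65 = 27 XOR 65 = 42
byte 3: (fd XOR eb) XOR 20 = 16 XOR 20 = 36
byte 4: (81 XOR 0a) XOR 73 = 8b XOR 73 = f8
byte 5: (5a XOR b5) XOR 74 = ef XOR 74 = 9b
byte 6: (de XOR a9) XOR 61 = 77 XOR 61 = 16
byte 7: (64 XOR cf) XOR 74 = ab XOR 74 = df
byte 8: (43 XOR 9f) XOR 75 = dc XOR 75 = a9
byte 9: (d6 XOR 75) XOR 73 = a3 XOR 73 = d0
byte 10: (76 XOR ad) XOR 20 = db XOR 20 = fb

[227, 78, 66, 54, 248, 155, 22, 223, 169, 208, 251]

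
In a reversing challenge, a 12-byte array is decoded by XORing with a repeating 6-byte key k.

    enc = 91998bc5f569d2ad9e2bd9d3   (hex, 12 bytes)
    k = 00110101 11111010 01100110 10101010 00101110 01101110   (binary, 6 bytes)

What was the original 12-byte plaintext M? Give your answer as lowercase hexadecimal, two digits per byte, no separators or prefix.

The 6-byte key repeats, so the effective keystream is 35 fa 66 aa 2e 6e 35 fa 66 aa 2e 6e.
byte 0: 145 ⊕  53 = 164
byte 1: 153 ⊕ 250 =  99
byte 2: 139 ⊕ 102 = 237
byte 3: 197 ⊕ 170 = 111
byte 4: 245 ⊕  46 = 219
byte 5: 105 ⊕ 110 =   7
byte 6: 210 ⊕  53 = 231
byte 7: 173 ⊕ 250 =  87
byte 8: 158 ⊕ 102 = 248
byte 9:  43 ⊕ 170 = 129
byte 10: 217 ⊕  46 = 247
byte 11: 211 ⊕ 110 = 189

a463ed6fdb07e757f881f7bd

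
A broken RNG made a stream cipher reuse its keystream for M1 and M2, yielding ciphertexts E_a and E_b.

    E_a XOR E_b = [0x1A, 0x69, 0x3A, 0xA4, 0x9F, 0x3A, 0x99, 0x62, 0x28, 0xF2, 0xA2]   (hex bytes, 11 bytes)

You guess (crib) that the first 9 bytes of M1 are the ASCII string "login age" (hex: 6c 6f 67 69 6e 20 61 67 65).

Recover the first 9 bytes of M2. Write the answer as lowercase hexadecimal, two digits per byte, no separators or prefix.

Since E_a ⊕ E_b = M1 ⊕ M2, XORing with the guessed M1 bytes yields the corresponding M2 bytes: M2 = (E_a ⊕ E_b) ⊕ M1.
1a xor 6c = 76
69 xor 6f = 06
3a xor 67 = 5d
a4 xor 69 = cd
9f xor 6e = f1
3a xor 20 = 1a
99 xor 61 = f8
62 xor 67 = 05
28 xor 65 = 4d

76065dcdf11af8054d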